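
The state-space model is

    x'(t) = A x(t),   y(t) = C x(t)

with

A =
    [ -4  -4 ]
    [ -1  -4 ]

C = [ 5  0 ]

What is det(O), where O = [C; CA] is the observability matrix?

CA = [[-20, -20]]
Observability matrix O = [C; CA] = [[5, 0], [-20, -20]]
det(O) = 5·(-20) - 0·(-20) = -100 - 0 = -100
Since det(O) ≠ 0, rank(O) = 2 and the system is completely observable.

-100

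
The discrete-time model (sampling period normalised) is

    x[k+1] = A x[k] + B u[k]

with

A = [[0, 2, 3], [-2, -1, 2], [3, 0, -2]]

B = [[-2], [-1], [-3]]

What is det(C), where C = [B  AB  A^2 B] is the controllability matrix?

1062

AB = [[-11], [-1], [0]]
A^2B = [[-2], [23], [-33]]
Controllability matrix C = [B  AB  A^2B] = [[-2, -11, -2], [-1, -1, 23], [-3, 0, -33]]
Expanding along the first row, det(C) = (-2)·((-1)·(-33) - 23·0) - (-11)·((-1)·(-33) - 23·(-3)) + (-2)·((-1)·0 - (-1)·(-3)) = (-2)·33 - (-11)·102 + (-2)·(-3) = 1062
Since det(C) ≠ 0, rank(C) = 3 and the system is completely controllable.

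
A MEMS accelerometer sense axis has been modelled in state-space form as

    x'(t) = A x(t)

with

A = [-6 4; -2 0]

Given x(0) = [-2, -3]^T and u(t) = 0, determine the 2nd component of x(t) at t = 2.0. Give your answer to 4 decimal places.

det(sI - A) = s^2 - (tr A)s + det A, with tr A = (-6) + 0 = -6 and det A = (-6)·0 - 4·(-2) = 0 - (-8) = 8.
So p(s) = det(sI - A) = s^2 + 6s + 8.
Factor s^2 + 6s + 8: two numbers with sum -6 and product 8 are -2 and -4, so s^2 + 6s + 8 = (s + 2)(s + 4).
Hence p(s) = (s + 2) (s + 4), with roots -4, -2.
The eigenvalues -4, -2 are distinct and real, so A is diagonalisable and x(t) = e^{At} x(0) = V diag(e^{λ_i t}) V^{-1} x(0), where the columns of V are the eigenvectors.
λ = -4: A - (-4)I = [[-2, 4], [-2, 4]]. Row 1 gives (-2)·v1 + 4·v2 = 0, so take v_1 = [2, 1]^T.
λ = -2: A - (-2)I = [[-4, 4], [-2, 2]]. Row 1 gives (-4)·v1 + 4·v2 = 0, so take v_2 = [-1, -1]^T.
V = [v_1 v_2] = [[2, -1], [1, -1]] has det V = -1, so V^{-1} = adj(V)/det V = [[1, -1], [1, -2]].
Modal coordinates z(0) = V^{-1} x(0): 1·(-2) + (-1)·(-3) = 1; 1·(-2) + (-2)·(-3) = 4; so z(0) = [1, 4]^T.
x_2(t) = Σ_i (v_i)_2 · z_i(0) · e^{λ_i t} (row 2 of V times the modal terms).
x_2(2.0) = 1·1·e^{-4·2.0} + (-1)·4·e^{-2·2.0} = 1·0.000335 + (-4)·0.018316 = -0.0729.

-0.0729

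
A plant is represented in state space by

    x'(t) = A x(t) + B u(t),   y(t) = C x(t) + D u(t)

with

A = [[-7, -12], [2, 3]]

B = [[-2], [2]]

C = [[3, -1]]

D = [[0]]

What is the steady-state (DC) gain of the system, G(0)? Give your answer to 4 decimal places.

-21.3333

G(0) = C(-A)^{-1}B + D = -C A^{-1} B + D.
det A = 3, so A^{-1} = (1/3)·adj(A) = [[1, 4], [-2/3, -7/3]]
A^{-1} B = [6, -10/3]^T
C A^{-1} B = 64/3
G(0) = D - C A^{-1} B = 0 - (64/3) = -64/3 ≈ -21.3333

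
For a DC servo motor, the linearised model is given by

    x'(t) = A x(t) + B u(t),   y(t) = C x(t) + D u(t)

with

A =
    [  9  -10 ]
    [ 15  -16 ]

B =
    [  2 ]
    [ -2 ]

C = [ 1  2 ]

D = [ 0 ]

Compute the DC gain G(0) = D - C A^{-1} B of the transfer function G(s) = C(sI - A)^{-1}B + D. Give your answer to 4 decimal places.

24.6667

G(0) = C(-A)^{-1}B + D = -C A^{-1} B + D.
det A = 6, so A^{-1} = (1/6)·adj(A) = [[-8/3, 5/3], [-5/2, 3/2]]
A^{-1} B = [-26/3, -8]^T
C A^{-1} B = -74/3
G(0) = D - C A^{-1} B = 0 - (-74/3) = 74/3 ≈ 24.6667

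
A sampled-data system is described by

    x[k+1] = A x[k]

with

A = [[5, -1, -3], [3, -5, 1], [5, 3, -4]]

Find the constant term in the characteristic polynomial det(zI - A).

34

Expand det(zI - A) for the 3×3 matrix.
p(z) = z^3 + 4z^2 - 10z + 34.
(Check: constant term = det(-A) = (-1)^3 det A = 34; coefficient of z^2 = -tr A = 4.)
The constant term is 34.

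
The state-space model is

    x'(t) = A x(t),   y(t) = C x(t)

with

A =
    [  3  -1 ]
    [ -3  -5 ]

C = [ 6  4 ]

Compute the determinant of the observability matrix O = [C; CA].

-180

CA = [[6, -26]]
Observability matrix O = [C; CA] = [[6, 4], [6, -26]]
det(O) = 6·(-26) - 4·6 = -156 - 24 = -180
Since det(O) ≠ 0, rank(O) = 2 and the system is completely observable.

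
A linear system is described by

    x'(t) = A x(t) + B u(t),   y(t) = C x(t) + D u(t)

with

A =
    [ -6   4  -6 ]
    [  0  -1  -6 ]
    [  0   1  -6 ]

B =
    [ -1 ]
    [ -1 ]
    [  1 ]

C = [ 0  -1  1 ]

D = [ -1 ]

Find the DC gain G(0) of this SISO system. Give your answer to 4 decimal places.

G(0) = C(-A)^{-1}B + D = -C A^{-1} B + D.
det A = -72, so A^{-1} = (1/-72)·adj(A) = [[-1/6, -1/4, 5/12], [0, -1/2, 1/2], [0, -1/12, -1/12]]
A^{-1} B = [5/6, 1, 0]^T
C A^{-1} B = -1
G(0) = D - C A^{-1} B = -1 - (-1) = 0

0.0000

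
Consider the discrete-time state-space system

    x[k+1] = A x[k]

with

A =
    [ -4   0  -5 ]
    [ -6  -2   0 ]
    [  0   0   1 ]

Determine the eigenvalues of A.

det(zI - A) = z^3 - (tr A)z^2 + (M11 + M22 + M33)z - det A, where Mii is the 2×2 principal minor of A obtained by deleting row i and column i.
tr A = (-4) + (-2) + 1 = -5; M11 = (-2)·1 - 0·0 = -2 - 0 = -2; M22 = (-4)·1 - (-5)·0 = -4 - 0 = -4; M33 = (-4)·(-2) - 0·(-6) = 8 - 0 = 8; sum of minors = 2.
det A = (-4)·((-2)·1 - 0·0) - 0·((-6)·1 - 0·0) + (-5)·((-6)·0 - (-2)·0) = (-4)·(-2) - 0·(-6) + (-5)·0 = 8.
So p(z) = det(zI - A) = z^3 + 5z^2 + 2z - 8.
Rational-root test: any integer root divides -8. Testing small divisors, z = 1 works: p(1) = 1 + 5 + 2 + (-8) = 0, so (z - 1) is a factor.
Dividing, p(z) = (z - 1)(z^2 + 6z + 8).
Factor z^2 + 6z + 8: two numbers with sum -6 and product 8 are -2 and -4, so z^2 + 6z + 8 = (z + 2)(z + 4).
Hence p(z) = (z - 1) (z + 2) (z + 4), with roots -4, -2, 1.

-4, -2, 1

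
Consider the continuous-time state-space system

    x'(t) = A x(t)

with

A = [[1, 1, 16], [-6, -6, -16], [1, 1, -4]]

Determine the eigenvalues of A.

-5, -4, 0

det(sI - A) = s^3 - (tr A)s^2 + (M11 + M22 + M33)s - det A, where Mii is the 2×2 principal minor of A obtained by deleting row i and column i.
tr A = 1 + (-6) + (-4) = -9; M11 = (-6)·(-4) - (-16)·1 = 24 - (-16) = 40; M22 = 1·(-4) - 16·1 = -4 - 16 = -20; M33 = 1·(-6) - 1·(-6) = -6 - (-6) = 0; sum of minors = 20.
det A = 1·((-6)·(-4) - (-16)·1) - 1·((-6)·(-4) - (-16)·1) + 16·((-6)·1 - (-6)·1) = 1·40 - 1·40 + 16·0 = 0.
So p(s) = det(sI - A) = s^3 + 9s^2 + 20s.
The constant term is 0, so p(s) = s(s^2 + 9s + 20).
Factor s^2 + 9s + 20: two numbers with sum -9 and product 20 are -4 and -5, so s^2 + 9s + 20 = (s + 4)(s + 5).
Hence p(s) = s (s + 4) (s + 5), with roots -5, -4, 0.
At least one eigenvalue has non-negative real part, so the system is not asymptotically stable.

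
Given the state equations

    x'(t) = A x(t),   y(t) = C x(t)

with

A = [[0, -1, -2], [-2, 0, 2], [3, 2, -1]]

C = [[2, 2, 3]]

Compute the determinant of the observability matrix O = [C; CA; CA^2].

73

CA = [[5, 4, -3]]
CA^2 = [[-17, -11, 1]]
Observability matrix O = [C; CA; CA^2] = [[2, 2, 3], [5, 4, -3], [-17, -11, 1]]
Expanding along the first row, det(O) = 2·(4·1 - (-3)·(-11)) - 2·(5·1 - (-3)·(-17)) + 3·(5·(-11) - 4·(-17)) = 2·(-29) - 2·(-46) + 3·13 = 73
Since det(O) ≠ 0, rank(O) = 3 and the system is completely observable.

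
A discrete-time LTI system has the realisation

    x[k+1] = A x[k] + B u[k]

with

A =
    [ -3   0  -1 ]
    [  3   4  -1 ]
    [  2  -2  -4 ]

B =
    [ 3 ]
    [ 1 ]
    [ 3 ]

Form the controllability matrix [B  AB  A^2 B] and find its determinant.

-2320

AB = [[-12], [10], [-8]]
A^2B = [[44], [12], [-12]]
Controllability matrix C = [B  AB  A^2B] = [[3, -12, 44], [1, 10, 12], [3, -8, -12]]
Expanding along the first row, det(C) = 3·(10·(-12) - 12·(-8)) - (-12)·(1·(-12) - 12·3) + 44·(1·(-8) - 10·3) = 3·(-24) - (-12)·(-48) + 44·(-38) = -2320
Since det(C) ≠ 0, rank(C) = 3 and the system is completely controllable.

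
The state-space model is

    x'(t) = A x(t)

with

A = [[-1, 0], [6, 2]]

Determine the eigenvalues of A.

-1, 2

det(sI - A) = s^2 - (tr A)s + det A, with tr A = (-1) + 2 = 1 and det A = (-1)·2 - 0·6 = -2 - 0 = -2.
So p(s) = det(sI - A) = s^2 - s - 2.
Factor s^2 - s - 2: two numbers with sum 1 and product -2 are 2 and -1, so s^2 - s - 2 = (s - 2)(s + 1).
Hence p(s) = (s - 2) (s + 1), with roots -1, 2.
At least one eigenvalue has non-negative real part, so the system is not asymptotically stable.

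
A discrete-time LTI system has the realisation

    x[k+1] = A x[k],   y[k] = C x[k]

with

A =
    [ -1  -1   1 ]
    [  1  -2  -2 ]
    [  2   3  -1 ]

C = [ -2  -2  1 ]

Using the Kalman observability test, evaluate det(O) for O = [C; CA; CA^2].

71

CA = [[2, 9, 1]]
CA^2 = [[9, -17, -17]]
Observability matrix O = [C; CA; CA^2] = [[-2, -2, 1], [2, 9, 1], [9, -17, -17]]
Expanding along the first row, det(O) = (-2)·(9·(-17) - 1·(-17)) - (-2)·(2·(-17) - 1·9) + 1·(2·(-17) - 9·9) = (-2)·(-136) - (-2)·(-43) + 1·(-115) = 71
Since det(O) ≠ 0, rank(O) = 3 and the system is completely observable.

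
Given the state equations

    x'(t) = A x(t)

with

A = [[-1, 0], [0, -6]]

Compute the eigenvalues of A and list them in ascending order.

det(sI - A) = s^2 - (tr A)s + det A, with tr A = (-1) + (-6) = -7 and det A = (-1)·(-6) - 0·0 = 6 - 0 = 6.
So p(s) = det(sI - A) = s^2 + 7s + 6.
Factor s^2 + 7s + 6: two numbers with sum -7 and product 6 are -1 and -6, so s^2 + 7s + 6 = (s + 1)(s + 6).
Hence p(s) = (s + 1) (s + 6), with roots -6, -1.
All eigenvalues have negative real part, so the system is asymptotically stable.

-6, -1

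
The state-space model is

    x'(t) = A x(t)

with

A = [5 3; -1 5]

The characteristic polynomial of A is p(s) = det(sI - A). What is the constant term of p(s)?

For a 2×2 matrix, det(sI - A) = s^2 - (tr A)s + det A.
tr A = 10, det A = 28.
So p(s) = s^2 - 10s + 28.
The constant term is 28.

28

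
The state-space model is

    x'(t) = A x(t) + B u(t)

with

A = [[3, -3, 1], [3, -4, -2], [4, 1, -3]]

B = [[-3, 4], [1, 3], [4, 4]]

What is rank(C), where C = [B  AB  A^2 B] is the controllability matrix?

3

AB = [[-8, 7], [-21, -8], [-23, 7]]
A^2B = [[16, 52], [106, 39], [16, -1]]
Controllability matrix C = [B  AB  A^2B] = [[-3, 4, -8, 7, 16, 52], [1, 3, -21, -8, 106, 39], [4, 4, -23, 7, 16, -1]]
Take the 3×3 submatrix of C formed by columns 1, 2, 3: [[-3, 4, -8], [1, 3, -21], [4, 4, -23]]. Its determinant is (-3)·(3·(-23) - (-21)·4) - 4·(1·(-23) - (-21)·4) + (-8)·(1·4 - 3·4) = (-3)·15 - 4·61 + (-8)·(-8) = -225 ≠ 0.
So rank(C) ≥ 3; since C has 3 rows, rank(C) = 3.
rank(C) = 3 = n, so the pair (A, B) is completely controllable.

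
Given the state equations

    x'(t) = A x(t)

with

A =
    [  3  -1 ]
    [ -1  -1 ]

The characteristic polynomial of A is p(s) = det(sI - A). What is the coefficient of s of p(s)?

For a 2×2 matrix, det(sI - A) = s^2 - (tr A)s + det A.
tr A = 2, det A = -4.
So p(s) = s^2 - 2s - 4.
The coefficient of s is -2.

-2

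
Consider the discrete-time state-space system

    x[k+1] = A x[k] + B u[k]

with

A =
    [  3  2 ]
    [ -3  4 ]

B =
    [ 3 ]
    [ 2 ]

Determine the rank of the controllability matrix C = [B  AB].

2

AB = [[13], [-1]]
Controllability matrix C = [B  AB] = [[3, 13], [2, -1]]
det(C) = 3·(-1) - 13·2 = -3 - 26 = -29 ≠ 0, so rank(C) = 2.
rank(C) = 2 = n, so the pair (A, B) is completely controllable.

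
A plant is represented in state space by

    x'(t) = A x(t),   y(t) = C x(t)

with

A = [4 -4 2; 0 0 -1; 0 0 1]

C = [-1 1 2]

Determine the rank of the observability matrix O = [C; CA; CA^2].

2

CA = [[-4, 4, -1]]
CA^2 = [[-16, 16, -13]]
Observability matrix O = [C; CA; CA^2] = [[-1, 1, 2], [-4, 4, -1], [-16, 16, -13]]
The columns c1, c2, c3 of O are linearly dependent: c1 + c2 = 0 (check each entry), so rank(O) ≤ 2.
The 2×2 minor from rows 1, 2, columns 1, 3 is (-1)·(-1) - 2·(-4) = 1 - (-8) = 9 ≠ 0, so rank(O) = 2.
rank(O) = 2 < n = 3, so the pair (A, C) is not completely observable.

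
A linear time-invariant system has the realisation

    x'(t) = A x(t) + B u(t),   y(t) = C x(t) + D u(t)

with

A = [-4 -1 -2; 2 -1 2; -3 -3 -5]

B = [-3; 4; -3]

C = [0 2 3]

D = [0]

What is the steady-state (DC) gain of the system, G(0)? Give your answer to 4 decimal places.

G(0) = C(-A)^{-1}B + D = -C A^{-1} B + D.
det A = -30, so A^{-1} = (1/-30)·adj(A) = [[-11/30, -1/30, 2/15], [-2/15, -7/15, -2/15], [3/10, 3/10, -1/5]]
A^{-1} B = [17/30, -16/15, 9/10]^T
C A^{-1} B = 17/30
G(0) = D - C A^{-1} B = 0 - (17/30) = -17/30 ≈ -0.5667

-0.5667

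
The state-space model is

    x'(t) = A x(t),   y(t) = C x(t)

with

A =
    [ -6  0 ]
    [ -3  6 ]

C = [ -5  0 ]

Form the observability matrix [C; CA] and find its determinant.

0

CA = [[30, 0]]
Observability matrix O = [C; CA] = [[-5, 0], [30, 0]]
det(O) = (-5)·0 - 0·30 = 0 - 0 = 0
Since det(O) = 0, rank(O) < 2 and the system is not completely observable.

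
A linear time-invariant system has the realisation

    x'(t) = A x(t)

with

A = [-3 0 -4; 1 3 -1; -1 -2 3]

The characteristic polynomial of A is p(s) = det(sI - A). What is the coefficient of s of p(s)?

-15

Expand det(sI - A) for the 3×3 matrix.
p(s) = s^3 - 3s^2 - 15s + 25.
(Check: constant term = det(-A) = (-1)^3 det A = 25; coefficient of s^2 = -tr A = -3.)
The coefficient of s is -15.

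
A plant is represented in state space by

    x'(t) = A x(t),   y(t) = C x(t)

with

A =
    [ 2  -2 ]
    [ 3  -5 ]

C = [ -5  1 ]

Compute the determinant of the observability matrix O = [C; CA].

CA = [[-7, 5]]
Observability matrix O = [C; CA] = [[-5, 1], [-7, 5]]
det(O) = (-5)·5 - 1·(-7) = -25 - (-7) = -18
Since det(O) ≠ 0, rank(O) = 2 and the system is completely observable.

-18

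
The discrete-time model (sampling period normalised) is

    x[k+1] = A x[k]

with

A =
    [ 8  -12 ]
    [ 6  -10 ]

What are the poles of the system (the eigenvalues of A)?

-4, 2

det(zI - A) = z^2 - (tr A)z + det A, with tr A = 8 + (-10) = -2 and det A = 8·(-10) - (-12)·6 = -80 - (-72) = -8.
So p(z) = det(zI - A) = z^2 + 2z - 8.
Factor z^2 + 2z - 8: two numbers with sum -2 and product -8 are 2 and -4, so z^2 + 2z - 8 = (z - 2)(z + 4).
Hence p(z) = (z - 2) (z + 4), with roots -4, 2.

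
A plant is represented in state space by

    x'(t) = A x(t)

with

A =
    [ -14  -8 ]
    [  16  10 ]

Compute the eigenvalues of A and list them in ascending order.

det(sI - A) = s^2 - (tr A)s + det A, with tr A = (-14) + 10 = -4 and det A = (-14)·10 - (-8)·16 = -140 - (-128) = -12.
So p(s) = det(sI - A) = s^2 + 4s - 12.
Factor s^2 + 4s - 12: two numbers with sum -4 and product -12 are 2 and -6, so s^2 + 4s - 12 = (s - 2)(s + 6).
Hence p(s) = (s - 2) (s + 6), with roots -6, 2.
At least one eigenvalue has non-negative real part, so the system is not asymptotically stable.

-6, 2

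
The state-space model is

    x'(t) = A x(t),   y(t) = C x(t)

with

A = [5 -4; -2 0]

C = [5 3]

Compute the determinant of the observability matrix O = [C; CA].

CA = [[19, -20]]
Observability matrix O = [C; CA] = [[5, 3], [19, -20]]
det(O) = 5·(-20) - 3·19 = -100 - 57 = -157
Since det(O) ≠ 0, rank(O) = 2 and the system is completely observable.

-157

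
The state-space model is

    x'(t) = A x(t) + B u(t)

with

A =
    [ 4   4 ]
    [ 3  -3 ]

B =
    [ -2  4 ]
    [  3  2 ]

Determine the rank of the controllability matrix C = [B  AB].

2

AB = [[4, 24], [-15, 6]]
Controllability matrix C = [B  AB] = [[-2, 4, 4, 24], [3, 2, -15, 6]]
Take the 2×2 submatrix of C formed by columns 1, 2: [[-2, 4], [3, 2]]. Its determinant is (-2)·2 - 4·3 = -4 - 12 = -16 ≠ 0.
So rank(C) ≥ 2; since C has 2 rows, rank(C) = 2.
rank(C) = 2 = n, so the pair (A, B) is completely controllable.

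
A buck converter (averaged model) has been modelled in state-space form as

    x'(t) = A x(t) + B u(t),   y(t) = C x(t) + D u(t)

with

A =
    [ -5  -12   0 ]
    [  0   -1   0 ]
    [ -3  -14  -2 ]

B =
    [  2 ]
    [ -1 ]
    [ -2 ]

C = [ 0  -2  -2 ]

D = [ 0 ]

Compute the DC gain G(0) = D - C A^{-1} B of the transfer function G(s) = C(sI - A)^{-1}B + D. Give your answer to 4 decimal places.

-1.6000

G(0) = C(-A)^{-1}B + D = -C A^{-1} B + D.
det A = -10, so A^{-1} = (1/-10)·adj(A) = [[-1/5, 12/5, 0], [0, -1, 0], [3/10, 17/5, -1/2]]
A^{-1} B = [-14/5, 1, -9/5]^T
C A^{-1} B = 8/5
G(0) = D - C A^{-1} B = 0 - (8/5) = -8/5 ≈ -1.6000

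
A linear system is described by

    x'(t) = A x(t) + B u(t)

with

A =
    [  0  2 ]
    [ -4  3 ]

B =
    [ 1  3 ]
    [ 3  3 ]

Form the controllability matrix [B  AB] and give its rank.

AB = [[6, 6], [5, -3]]
Controllability matrix C = [B  AB] = [[1, 3, 6, 6], [3, 3, 5, -3]]
Take the 2×2 submatrix of C formed by columns 1, 2: [[1, 3], [3, 3]]. Its determinant is 1·3 - 3·3 = 3 - 9 = -6 ≠ 0.
So rank(C) ≥ 2; since C has 2 rows, rank(C) = 2.
rank(C) = 2 = n, so the pair (A, B) is completely controllable.

2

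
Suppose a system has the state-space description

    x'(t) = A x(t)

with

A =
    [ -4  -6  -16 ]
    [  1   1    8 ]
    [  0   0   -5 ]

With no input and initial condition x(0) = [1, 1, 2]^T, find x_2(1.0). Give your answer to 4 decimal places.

2.5101

det(sI - A) = s^3 - (tr A)s^2 + (M11 + M22 + M33)s - det A, where Mii is the 2×2 principal minor of A obtained by deleting row i and column i.
tr A = (-4) + 1 + (-5) = -8; M11 = 1·(-5) - 8·0 = -5 - 0 = -5; M22 = (-4)·(-5) - (-16)·0 = 20 - 0 = 20; M33 = (-4)·1 - (-6)·1 = -4 - (-6) = 2; sum of minors = 17.
det A = (-4)·(1·(-5) - 8·0) - (-6)·(1·(-5) - 8·0) + (-16)·(1·0 - 1·0) = (-4)·(-5) - (-6)·(-5) + (-16)·0 = -10.
So p(s) = det(sI - A) = s^3 + 8s^2 + 17s + 10.
Rational-root test: any integer root divides 10. Testing small divisors, s = -1 works: p(-1) = -1 + 8 + (-17) + 10 = 0, so (s + 1) is a factor.
Dividing, p(s) = (s + 1)(s^2 + 7s + 10).
Factor s^2 + 7s + 10: two numbers with sum -7 and product 10 are -2 and -5, so s^2 + 7s + 10 = (s + 2)(s + 5).
Hence p(s) = (s + 1) (s + 2) (s + 5), with roots -5, -2, -1.
The eigenvalues -5, -2, -1 are distinct and real, so A is diagonalisable and x(t) = e^{At} x(0) = V diag(e^{λ_i t}) V^{-1} x(0), where the columns of V are the eigenvectors.
λ = -5: A - (-5)I = [[1, -6, -16], [1, 6, 8], [0, 0, 0]]. v must be orthogonal to every row; (row 1) × (row 2) = [48, -24, 12], so take v_1 = [4, -2, 1]^T.
λ = -2: A - (-2)I = [[-2, -6, -16], [1, 3, 8], [0, 0, -3]]. v must be orthogonal to every row; (row 1) × (row 3) = [18, -6, 0], so take v_2 = [3, -1, 0]^T.
λ = -1: A - (-1)I = [[-3, -6, -16], [1, 2, 8], [0, 0, -4]]. v must be orthogonal to every row; (row 1) × (row 2) = [-16, 8, 0], so take v_3 = [-2, 1, 0]^T.
V = [v_1 v_2 v_3] = [[4, 3, -2], [-2, -1, 1], [1, 0, 0]] has det V = 1, so V^{-1} = adj(V)/det V = [[0, 0, 1], [1, 2, 0], [1, 3, 2]].
Modal coordinates z(0) = V^{-1} x(0): 0·1 + 0·1 + 1·2 = 2; 1·1 + 2·1 + 0·2 = 3; 1·1 + 3·1 + 2·2 = 8; so z(0) = [2, 3, 8]^T.
x_2(t) = Σ_i (v_i)_2 · z_i(0) · e^{λ_i t} (row 2 of V times the modal terms).
x_2(1.0) = (-2)·2·e^{-5·1.0} + (-1)·3·e^{-2·1.0} + 1·8·e^{-1·1.0} = (-4)·0.006738 + (-3)·0.135335 + 8·0.367879 = 2.5101.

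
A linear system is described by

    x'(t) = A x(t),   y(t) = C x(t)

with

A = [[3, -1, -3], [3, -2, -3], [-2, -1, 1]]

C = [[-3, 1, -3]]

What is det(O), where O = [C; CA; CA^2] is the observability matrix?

99

CA = [[0, 4, 3]]
CA^2 = [[6, -11, -9]]
Observability matrix O = [C; CA; CA^2] = [[-3, 1, -3], [0, 4, 3], [6, -11, -9]]
Expanding along the first row, det(O) = (-3)·(4·(-9) - 3·(-11)) - 1·(0·(-9) - 3·6) + (-3)·(0·(-11) - 4·6) = (-3)·(-3) - 1·(-18) + (-3)·(-24) = 99
Since det(O) ≠ 0, rank(O) = 3 and the system is completely observable.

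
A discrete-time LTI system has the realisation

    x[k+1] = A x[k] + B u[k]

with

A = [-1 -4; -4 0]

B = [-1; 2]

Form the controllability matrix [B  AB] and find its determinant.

AB = [[-7], [4]]
Controllability matrix C = [B  AB] = [[-1, -7], [2, 4]]
det(C) = (-1)·4 - (-7)·2 = -4 - (-14) = 10
Since det(C) ≠ 0, rank(C) = 2 and the system is completely controllable.

10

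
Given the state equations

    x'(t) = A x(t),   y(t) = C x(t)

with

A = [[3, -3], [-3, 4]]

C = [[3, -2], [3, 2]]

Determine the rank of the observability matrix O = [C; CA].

CA = [[15, -17], [3, -1]]
Observability matrix O = [C; CA] = [[3, -2], [3, 2], [15, -17], [3, -1]]
Take the 2×2 submatrix of O formed by rows 1, 2: [[3, -2], [3, 2]]. Its determinant is 3·2 - (-2)·3 = 6 - (-6) = 12 ≠ 0.
So rank(O) ≥ 2; since O has 2 columns, rank(O) = 2.
rank(O) = 2 = n, so the pair (A, C) is completely observable.

2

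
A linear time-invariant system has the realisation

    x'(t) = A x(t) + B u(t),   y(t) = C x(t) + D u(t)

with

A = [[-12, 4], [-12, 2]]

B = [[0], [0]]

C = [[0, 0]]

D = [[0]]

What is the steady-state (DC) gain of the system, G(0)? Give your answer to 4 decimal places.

G(0) = C(-A)^{-1}B + D = -C A^{-1} B + D.
det A = 24, so A^{-1} = (1/24)·adj(A) = [[1/12, -1/6], [1/2, -1/2]]
A^{-1} B = [0, 0]^T
C A^{-1} B = 0
G(0) = D - C A^{-1} B = 0 - (0) = 0

0.0000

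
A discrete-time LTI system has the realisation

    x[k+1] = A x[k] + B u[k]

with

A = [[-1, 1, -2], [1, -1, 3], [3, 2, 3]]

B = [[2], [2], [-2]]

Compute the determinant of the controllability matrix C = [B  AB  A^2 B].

-520

AB = [[4], [-6], [4]]
A^2B = [[-18], [22], [12]]
Controllability matrix C = [B  AB  A^2B] = [[2, 4, -18], [2, -6, 22], [-2, 4, 12]]
Expanding along the first row, det(C) = 2·((-6)·12 - 22·4) - 4·(2·12 - 22·(-2)) + (-18)·(2·4 - (-6)·(-2)) = 2·(-160) - 4·68 + (-18)·(-4) = -520
Since det(C) ≠ 0, rank(C) = 3 and the system is completely controllable.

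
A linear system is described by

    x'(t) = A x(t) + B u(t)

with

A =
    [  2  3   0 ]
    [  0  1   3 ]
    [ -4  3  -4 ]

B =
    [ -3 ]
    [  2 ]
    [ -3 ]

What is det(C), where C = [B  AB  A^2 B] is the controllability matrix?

AB = [[0], [-7], [30]]
A^2B = [[-21], [83], [-141]]
Controllability matrix C = [B  AB  A^2B] = [[-3, 0, -21], [2, -7, 83], [-3, 30, -141]]
Expanding along the first row, det(C) = (-3)·((-7)·(-141) - 83·30) - 0·(2·(-141) - 83·(-3)) + (-21)·(2·30 - (-7)·(-3)) = (-3)·(-1503) - 0·(-33) + (-21)·39 = 3690
Since det(C) ≠ 0, rank(C) = 3 and the system is completely controllable.

3690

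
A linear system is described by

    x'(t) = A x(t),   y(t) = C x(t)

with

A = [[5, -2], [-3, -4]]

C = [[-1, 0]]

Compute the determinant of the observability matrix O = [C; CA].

-2

CA = [[-5, 2]]
Observability matrix O = [C; CA] = [[-1, 0], [-5, 2]]
det(O) = (-1)·2 - 0·(-5) = -2 - 0 = -2
Since det(O) ≠ 0, rank(O) = 2 and the system is completely observable.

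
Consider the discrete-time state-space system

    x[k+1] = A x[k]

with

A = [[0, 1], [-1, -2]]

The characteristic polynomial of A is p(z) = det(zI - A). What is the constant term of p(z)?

1

For a 2×2 matrix, det(zI - A) = z^2 - (tr A)z + det A.
tr A = -2, det A = 1.
So p(z) = z^2 + 2z + 1.
The constant term is 1.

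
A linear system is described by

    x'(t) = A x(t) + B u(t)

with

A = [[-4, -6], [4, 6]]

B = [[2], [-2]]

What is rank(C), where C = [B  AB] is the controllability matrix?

AB = [[4], [-4]]
Controllability matrix C = [B  AB] = [[2, 4], [-2, -4]]
Every column of C is a scalar multiple of column 1 = [2, -2] (multipliers 1, 2), so the columns span a one-dimensional space.
C ≠ 0, hence rank(C) = 1.
rank(C) = 1 < n = 2, so the pair (A, B) is not completely controllable.

1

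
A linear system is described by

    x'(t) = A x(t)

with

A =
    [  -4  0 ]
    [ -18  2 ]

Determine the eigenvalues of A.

det(sI - A) = s^2 - (tr A)s + det A, with tr A = (-4) + 2 = -2 and det A = (-4)·2 - 0·(-18) = -8 - 0 = -8.
So p(s) = det(sI - A) = s^2 + 2s - 8.
Factor s^2 + 2s - 8: two numbers with sum -2 and product -8 are 2 and -4, so s^2 + 2s - 8 = (s - 2)(s + 4).
Hence p(s) = (s - 2) (s + 4), with roots -4, 2.
At least one eigenvalue has non-negative real part, so the system is not asymptotically stable.

-4, 2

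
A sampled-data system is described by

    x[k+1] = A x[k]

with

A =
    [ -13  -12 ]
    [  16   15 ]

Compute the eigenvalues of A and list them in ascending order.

-1, 3

det(zI - A) = z^2 - (tr A)z + det A, with tr A = (-13) + 15 = 2 and det A = (-13)·15 - (-12)·16 = -195 - (-192) = -3.
So p(z) = det(zI - A) = z^2 - 2z - 3.
Factor z^2 - 2z - 3: two numbers with sum 2 and product -3 are 3 and -1, so z^2 - 2z - 3 = (z - 3)(z + 1).
Hence p(z) = (z - 3) (z + 1), with roots -1, 3.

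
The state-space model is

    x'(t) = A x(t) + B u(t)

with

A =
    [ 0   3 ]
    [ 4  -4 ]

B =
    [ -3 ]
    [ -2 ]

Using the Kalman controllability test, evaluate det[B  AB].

0

AB = [[-6], [-4]]
Controllability matrix C = [B  AB] = [[-3, -6], [-2, -4]]
det(C) = (-3)·(-4) - (-6)·(-2) = 12 - 12 = 0
Since det(C) = 0, rank(C) < 2 and the system is not completely controllable.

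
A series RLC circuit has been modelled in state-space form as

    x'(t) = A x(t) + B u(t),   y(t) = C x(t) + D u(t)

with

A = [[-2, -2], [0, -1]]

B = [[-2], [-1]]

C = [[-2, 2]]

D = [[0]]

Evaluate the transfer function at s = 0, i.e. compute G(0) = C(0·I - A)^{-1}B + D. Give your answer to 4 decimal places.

G(0) = C(-A)^{-1}B + D = -C A^{-1} B + D.
det A = 2, so A^{-1} = (1/2)·adj(A) = [[-1/2, 1], [0, -1]]
A^{-1} B = [0, 1]^T
C A^{-1} B = 2
G(0) = D - C A^{-1} B = 0 - (2) = -2

-2.0000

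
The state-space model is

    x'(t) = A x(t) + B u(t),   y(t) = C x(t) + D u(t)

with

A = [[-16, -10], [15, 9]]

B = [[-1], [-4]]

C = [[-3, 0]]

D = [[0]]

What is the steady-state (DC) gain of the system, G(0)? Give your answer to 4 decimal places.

G(0) = C(-A)^{-1}B + D = -C A^{-1} B + D.
det A = 6, so A^{-1} = (1/6)·adj(A) = [[3/2, 5/3], [-5/2, -8/3]]
A^{-1} B = [-49/6, 79/6]^T
C A^{-1} B = 49/2
G(0) = D - C A^{-1} B = 0 - (49/2) = -49/2 ≈ -24.5000

-24.5000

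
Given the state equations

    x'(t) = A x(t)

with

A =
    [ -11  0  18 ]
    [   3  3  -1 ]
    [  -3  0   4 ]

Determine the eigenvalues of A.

det(sI - A) = s^3 - (tr A)s^2 + (M11 + M22 + M33)s - det A, where Mii is the 2×2 principal minor of A obtained by deleting row i and column i.
tr A = (-11) + 3 + 4 = -4; M11 = 3·4 - (-1)·0 = 12 - 0 = 12; M22 = (-11)·4 - 18·(-3) = -44 - (-54) = 10; M33 = (-11)·3 - 0·3 = -33 - 0 = -33; sum of minors = -11.
det A = (-11)·(3·4 - (-1)·0) - 0·(3·4 - (-1)·(-3)) + 18·(3·0 - 3·(-3)) = (-11)·12 - 0·9 + 18·9 = 30.
So p(s) = det(sI - A) = s^3 + 4s^2 - 11s - 30.
Rational-root test: any integer root divides -30. Testing small divisors, s = -2 works: p(-2) = -8 + 16 + 22 + (-30) = 0, so (s + 2) is a factor.
Dividing, p(s) = (s + 2)(s^2 + 2s - 15).
Factor s^2 + 2s - 15: two numbers with sum -2 and product -15 are 3 and -5, so s^2 + 2s - 15 = (s - 3)(s + 5).
Hence p(s) = (s - 3) (s + 2) (s + 5), with roots -5, -2, 3.
At least one eigenvalue has non-negative real part, so the system is not asymptotically stable.

-5, -2, 3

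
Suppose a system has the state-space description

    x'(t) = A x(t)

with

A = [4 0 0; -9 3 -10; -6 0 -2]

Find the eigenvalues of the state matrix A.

-2, 3, 4

det(sI - A) = s^3 - (tr A)s^2 + (M11 + M22 + M33)s - det A, where Mii is the 2×2 principal minor of A obtained by deleting row i and column i.
tr A = 4 + 3 + (-2) = 5; M11 = 3·(-2) - (-10)·0 = -6 - 0 = -6; M22 = 4·(-2) - 0·(-6) = -8 - 0 = -8; M33 = 4·3 - 0·(-9) = 12 - 0 = 12; sum of minors = -2.
det A = 4·(3·(-2) - (-10)·0) - 0·((-9)·(-2) - (-10)·(-6)) + 0·((-9)·0 - 3·(-6)) = 4·(-6) - 0·(-42) + 0·18 = -24.
So p(s) = det(sI - A) = s^3 - 5s^2 - 2s + 24.
Rational-root test: any integer root divides 24. Testing small divisors, s = -2 works: p(-2) = -8 + (-20) + 4 + 24 = 0, so (s + 2) is a factor.
Dividing, p(s) = (s + 2)(s^2 - 7s + 12).
Factor s^2 - 7s + 12: two numbers with sum 7 and product 12 are 4 and 3, so s^2 - 7s + 12 = (s - 4)(s - 3).
Hence p(s) = (s - 4) (s - 3) (s + 2), with roots -2, 3, 4.
At least one eigenvalue has non-negative real part, so the system is not asymptotically stable.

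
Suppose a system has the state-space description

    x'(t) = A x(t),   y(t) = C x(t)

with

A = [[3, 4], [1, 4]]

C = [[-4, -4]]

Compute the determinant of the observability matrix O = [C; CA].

CA = [[-16, -32]]
Observability matrix O = [C; CA] = [[-4, -4], [-16, -32]]
det(O) = (-4)·(-32) - (-4)·(-16) = 128 - 64 = 64
Since det(O) ≠ 0, rank(O) = 2 and the system is completely observable.

64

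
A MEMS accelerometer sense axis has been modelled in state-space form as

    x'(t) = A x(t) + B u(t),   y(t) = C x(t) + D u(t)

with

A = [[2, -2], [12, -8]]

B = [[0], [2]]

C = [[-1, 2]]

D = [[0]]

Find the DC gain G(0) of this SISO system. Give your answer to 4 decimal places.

G(0) = C(-A)^{-1}B + D = -C A^{-1} B + D.
det A = 8, so A^{-1} = (1/8)·adj(A) = [[-1, 1/4], [-3/2, 1/4]]
A^{-1} B = [1/2, 1/2]^T
C A^{-1} B = 1/2
G(0) = D - C A^{-1} B = 0 - (1/2) = -1/2 ≈ -0.5000

-0.5000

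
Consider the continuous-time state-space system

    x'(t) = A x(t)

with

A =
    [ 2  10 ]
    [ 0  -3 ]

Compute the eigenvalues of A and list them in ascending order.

det(sI - A) = s^2 - (tr A)s + det A, with tr A = 2 + (-3) = -1 and det A = 2·(-3) - 10·0 = -6 - 0 = -6.
So p(s) = det(sI - A) = s^2 + s - 6.
Factor s^2 + s - 6: two numbers with sum -1 and product -6 are 2 and -3, so s^2 + s - 6 = (s - 2)(s + 3).
Hence p(s) = (s - 2) (s + 3), with roots -3, 2.
At least one eigenvalue has non-negative real part, so the system is not asymptotically stable.

-3, 2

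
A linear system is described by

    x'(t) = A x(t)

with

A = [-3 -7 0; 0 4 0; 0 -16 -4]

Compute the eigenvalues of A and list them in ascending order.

-4, -3, 4

det(sI - A) = s^3 - (tr A)s^2 + (M11 + M22 + M33)s - det A, where Mii is the 2×2 principal minor of A obtained by deleting row i and column i.
tr A = (-3) + 4 + (-4) = -3; M11 = 4·(-4) - 0·(-16) = -16 - 0 = -16; M22 = (-3)·(-4) - 0·0 = 12 - 0 = 12; M33 = (-3)·4 - (-7)·0 = -12 - 0 = -12; sum of minors = -16.
det A = (-3)·(4·(-4) - 0·(-16)) - (-7)·(0·(-4) - 0·0) + 0·(0·(-16) - 4·0) = (-3)·(-16) - (-7)·0 + 0·0 = 48.
So p(s) = det(sI - A) = s^3 + 3s^2 - 16s - 48.
Rational-root test: any integer root divides -48. Testing small divisors, s = -3 works: p(-3) = -27 + 27 + 48 + (-48) = 0, so (s + 3) is a factor.
Dividing, p(s) = (s + 3)(s^2 - 16).
Factor s^2 - 16: two numbers with sum 0 and product -16 are 4 and -4, so s^2 - 16 = (s - 4)(s + 4).
Hence p(s) = (s - 4) (s + 3) (s + 4), with roots -4, -3, 4.
At least one eigenvalue has non-negative real part, so the system is not asymptotically stable.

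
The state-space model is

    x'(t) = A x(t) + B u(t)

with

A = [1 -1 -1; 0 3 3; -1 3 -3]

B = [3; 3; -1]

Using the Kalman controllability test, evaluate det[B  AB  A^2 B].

AB = [[1], [6], [9]]
A^2B = [[-14], [45], [-10]]
Controllability matrix C = [B  AB  A^2B] = [[3, 1, -14], [3, 6, 45], [-1, 9, -10]]
Expanding along the first row, det(C) = 3·(6·(-10) - 45·9) - 1·(3·(-10) - 45·(-1)) + (-14)·(3·9 - 6·(-1)) = 3·(-465) - 1·15 + (-14)·33 = -1872
Since det(C) ≠ 0, rank(C) = 3 and the system is completely controllable.

-1872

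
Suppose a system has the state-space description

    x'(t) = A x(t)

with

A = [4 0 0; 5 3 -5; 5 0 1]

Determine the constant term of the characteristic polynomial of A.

-12

Expand det(sI - A) for the 3×3 matrix.
p(s) = s^3 - 8s^2 + 19s - 12.
(Check: constant term = det(-A) = (-1)^3 det A = -12; coefficient of s^2 = -tr A = -8.)
The constant term is -12.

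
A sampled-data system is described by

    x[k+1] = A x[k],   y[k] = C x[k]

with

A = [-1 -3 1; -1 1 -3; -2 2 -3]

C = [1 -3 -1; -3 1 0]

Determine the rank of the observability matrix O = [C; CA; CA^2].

CA = [[4, -8, 13], [2, 10, -6]]
CA^2 = [[-22, 6, -11], [0, -8, -10]]
Observability matrix O = [C; CA; CA^2] = [[1, -3, -1], [-3, 1, 0], [4, -8, 13], [2, 10, -6], [-22, 6, -11], [0, -8, -10]]
Take the 3×3 submatrix of O formed by rows 1, 2, 3: [[1, -3, -1], [-3, 1, 0], [4, -8, 13]]. Its determinant is 1·(1·13 - 0·(-8)) - (-3)·((-3)·13 - 0·4) + (-1)·((-3)·(-8) - 1·4) = 1·13 - (-3)·(-39) + (-1)·20 = -124 ≠ 0.
So rank(O) ≥ 3; since O has 3 columns, rank(O) = 3.
rank(O) = 3 = n, so the pair (A, C) is completely observable.

3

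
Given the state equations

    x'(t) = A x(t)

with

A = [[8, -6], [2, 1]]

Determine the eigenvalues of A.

det(sI - A) = s^2 - (tr A)s + det A, with tr A = 8 + 1 = 9 and det A = 8·1 - (-6)·2 = 8 - (-12) = 20.
So p(s) = det(sI - A) = s^2 - 9s + 20.
Factor s^2 - 9s + 20: two numbers with sum 9 and product 20 are 5 and 4, so s^2 - 9s + 20 = (s - 5)(s - 4).
Hence p(s) = (s - 5) (s - 4), with roots 4, 5.
At least one eigenvalue has non-negative real part, so the system is not asymptotically stable.

4, 5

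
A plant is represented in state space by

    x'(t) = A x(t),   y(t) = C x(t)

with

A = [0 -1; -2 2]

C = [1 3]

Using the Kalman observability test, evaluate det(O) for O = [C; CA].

23

CA = [[-6, 5]]
Observability matrix O = [C; CA] = [[1, 3], [-6, 5]]
det(O) = 1·5 - 3·(-6) = 5 - (-18) = 23
Since det(O) ≠ 0, rank(O) = 2 and the system is completely observable.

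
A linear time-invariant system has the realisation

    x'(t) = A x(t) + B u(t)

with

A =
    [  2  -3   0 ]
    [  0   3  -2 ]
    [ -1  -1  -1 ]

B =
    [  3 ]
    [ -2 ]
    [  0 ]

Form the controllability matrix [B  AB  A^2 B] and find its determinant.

AB = [[12], [-6], [-1]]
A^2B = [[42], [-16], [-5]]
Controllability matrix C = [B  AB  A^2B] = [[3, 12, 42], [-2, -6, -16], [0, -1, -5]]
Expanding along the first row, det(C) = 3·((-6)·(-5) - (-16)·(-1)) - 12·((-2)·(-5) - (-16)·0) + 42·((-2)·(-1) - (-6)·0) = 3·14 - 12·10 + 42·2 = 6
Since det(C) ≠ 0, rank(C) = 3 and the system is completely controllable.

6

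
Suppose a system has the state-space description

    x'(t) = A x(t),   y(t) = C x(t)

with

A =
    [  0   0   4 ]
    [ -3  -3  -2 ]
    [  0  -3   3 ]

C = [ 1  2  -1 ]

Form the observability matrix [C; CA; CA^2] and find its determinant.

CA = [[-6, -3, -3]]
CA^2 = [[9, 18, -27]]
Observability matrix O = [C; CA; CA^2] = [[1, 2, -1], [-6, -3, -3], [9, 18, -27]]
Expanding along the first row, det(O) = 1·((-3)·(-27) - (-3)·18) - 2·((-6)·(-27) - (-3)·9) + (-1)·((-6)·18 - (-3)·9) = 1·135 - 2·189 + (-1)·(-81) = -162
Since det(O) ≠ 0, rank(O) = 3 and the system is completely observable.

-162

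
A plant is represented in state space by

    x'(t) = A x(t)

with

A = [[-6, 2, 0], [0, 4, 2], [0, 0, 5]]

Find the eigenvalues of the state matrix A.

-6, 4, 5

det(sI - A) = s^3 - (tr A)s^2 + (M11 + M22 + M33)s - det A, where Mii is the 2×2 principal minor of A obtained by deleting row i and column i.
tr A = (-6) + 4 + 5 = 3; M11 = 4·5 - 2·0 = 20 - 0 = 20; M22 = (-6)·5 - 0·0 = -30 - 0 = -30; M33 = (-6)·4 - 2·0 = -24 - 0 = -24; sum of minors = -34.
det A = (-6)·(4·5 - 2·0) - 2·(0·5 - 2·0) + 0·(0·0 - 4·0) = (-6)·20 - 2·0 + 0·0 = -120.
So p(s) = det(sI - A) = s^3 - 3s^2 - 34s + 120.
Rational-root test: any integer root divides 120. Testing small divisors, s = 4 works: p(4) = 64 + (-48) + (-136) + 120 = 0, so (s - 4) is a factor.
Dividing, p(s) = (s - 4)(s^2 + s - 30).
Factor s^2 + s - 30: two numbers with sum -1 and product -30 are 5 and -6, so s^2 + s - 30 = (s - 5)(s + 6).
Hence p(s) = (s - 5) (s - 4) (s + 6), with roots -6, 4, 5.
At least one eigenvalue has non-negative real part, so the system is not asymptotically stable.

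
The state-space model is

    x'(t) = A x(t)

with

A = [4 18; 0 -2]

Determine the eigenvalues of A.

-2, 4

det(sI - A) = s^2 - (tr A)s + det A, with tr A = 4 + (-2) = 2 and det A = 4·(-2) - 18·0 = -8 - 0 = -8.
So p(s) = det(sI - A) = s^2 - 2s - 8.
Factor s^2 - 2s - 8: two numbers with sum 2 and product -8 are 4 and -2, so s^2 - 2s - 8 = (s - 4)(s + 2).
Hence p(s) = (s - 4) (s + 2), with roots -2, 4.
At least one eigenvalue has non-negative real part, so the system is not asymptotically stable.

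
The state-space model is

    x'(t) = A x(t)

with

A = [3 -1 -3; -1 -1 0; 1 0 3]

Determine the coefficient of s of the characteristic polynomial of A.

5

Expand det(sI - A) for the 3×3 matrix.
p(s) = s^3 - 5s^2 + 5s + 15.
(Check: constant term = det(-A) = (-1)^3 det A = 15; coefficient of s^2 = -tr A = -5.)
The coefficient of s is 5.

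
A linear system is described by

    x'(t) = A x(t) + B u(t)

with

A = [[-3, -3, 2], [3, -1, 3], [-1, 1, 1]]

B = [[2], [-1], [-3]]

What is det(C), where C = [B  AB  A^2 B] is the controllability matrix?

-1690

AB = [[-9], [-2], [-6]]
A^2B = [[21], [-43], [1]]
Controllability matrix C = [B  AB  A^2B] = [[2, -9, 21], [-1, -2, -43], [-3, -6, 1]]
Expanding along the first row, det(C) = 2·((-2)·1 - (-43)·(-6)) - (-9)·((-1)·1 - (-43)·(-3)) + 21·((-1)·(-6) - (-2)·(-3)) = 2·(-260) - (-9)·(-130) + 21·0 = -1690
Since det(C) ≠ 0, rank(C) = 3 and the system is completely controllable.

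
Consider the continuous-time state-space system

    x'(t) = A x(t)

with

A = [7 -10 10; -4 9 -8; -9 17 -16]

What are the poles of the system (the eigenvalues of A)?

-3, 1, 2

det(sI - A) = s^3 - (tr A)s^2 + (M11 + M22 + M33)s - det A, where Mii is the 2×2 principal minor of A obtained by deleting row i and column i.
tr A = 7 + 9 + (-16) = 0; M11 = 9·(-16) - (-8)·17 = -144 - (-136) = -8; M22 = 7·(-16) - 10·(-9) = -112 - (-90) = -22; M33 = 7·9 - (-10)·(-4) = 63 - 40 = 23; sum of minors = -7.
det A = 7·(9·(-16) - (-8)·17) - (-10)·((-4)·(-16) - (-8)·(-9)) + 10·((-4)·17 - 9·(-9)) = 7·(-8) - (-10)·(-8) + 10·13 = -6.
So p(s) = det(sI - A) = s^3 - 7s + 6.
Rational-root test: any integer root divides 6. Testing small divisors, s = 1 works: p(1) = 1 + 0 + (-7) + 6 = 0, so (s - 1) is a factor.
Dividing, p(s) = (s - 1)(s^2 + s - 6).
Factor s^2 + s - 6: two numbers with sum -1 and product -6 are 2 and -3, so s^2 + s - 6 = (s - 2)(s + 3).
Hence p(s) = (s - 2) (s - 1) (s + 3), with roots -3, 1, 2.
At least one eigenvalue has non-negative real part, so the system is not asymptotically stable.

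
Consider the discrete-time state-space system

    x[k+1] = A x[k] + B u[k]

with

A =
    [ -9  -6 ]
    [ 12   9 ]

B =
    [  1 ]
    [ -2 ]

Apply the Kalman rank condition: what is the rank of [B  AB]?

AB = [[3], [-6]]
Controllability matrix C = [B  AB] = [[1, 3], [-2, -6]]
Every column of C is a scalar multiple of column 1 = [1, -2] (multipliers 1, 3), so the columns span a one-dimensional space.
C ≠ 0, hence rank(C) = 1.
rank(C) = 1 < n = 2, so the pair (A, B) is not completely controllable.

1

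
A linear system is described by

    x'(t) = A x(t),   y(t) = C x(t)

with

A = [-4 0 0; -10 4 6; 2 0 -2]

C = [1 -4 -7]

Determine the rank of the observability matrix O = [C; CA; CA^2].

CA = [[22, -16, -10]]
CA^2 = [[52, -64, -76]]
Observability matrix O = [C; CA; CA^2] = [[1, -4, -7], [22, -16, -10], [52, -64, -76]]
The columns c1, c2, c3 of O are linearly dependent: -c1 - 2·c2 + c3 = 0 (check each entry), so rank(O) ≤ 2.
The 2×2 minor from rows 1, 2, columns 1, 2 is 1·(-16) - (-4)·22 = -16 - (-88) = 72 ≠ 0, so rank(O) = 2.
rank(O) = 2 < n = 3, so the pair (A, C) is not completely observable.

2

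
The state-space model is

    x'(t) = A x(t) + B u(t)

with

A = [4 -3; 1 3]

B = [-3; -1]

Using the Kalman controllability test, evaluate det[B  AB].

9

AB = [[-9], [-6]]
Controllability matrix C = [B  AB] = [[-3, -9], [-1, -6]]
det(C) = (-3)·(-6) - (-9)·(-1) = 18 - 9 = 9
Since det(C) ≠ 0, rank(C) = 2 and the system is completely controllable.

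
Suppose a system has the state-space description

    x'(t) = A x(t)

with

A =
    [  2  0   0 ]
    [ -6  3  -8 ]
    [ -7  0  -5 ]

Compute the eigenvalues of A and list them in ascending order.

det(sI - A) = s^3 - (tr A)s^2 + (M11 + M22 + M33)s - det A, where Mii is the 2×2 principal minor of A obtained by deleting row i and column i.
tr A = 2 + 3 + (-5) = 0; M11 = 3·(-5) - (-8)·0 = -15 - 0 = -15; M22 = 2·(-5) - 0·(-7) = -10 - 0 = -10; M33 = 2·3 - 0·(-6) = 6 - 0 = 6; sum of minors = -19.
det A = 2·(3·(-5) - (-8)·0) - 0·((-6)·(-5) - (-8)·(-7)) + 0·((-6)·0 - 3·(-7)) = 2·(-15) - 0·(-26) + 0·21 = -30.
So p(s) = det(sI - A) = s^3 - 19s + 30.
Rational-root test: any integer root divides 30. Testing small divisors, s = 2 works: p(2) = 8 + 0 + (-38) + 30 = 0, so (s - 2) is a factor.
Dividing, p(s) = (s - 2)(s^2 + 2s - 15).
Factor s^2 + 2s - 15: two numbers with sum -2 and product -15 are 3 and -5, so s^2 + 2s - 15 = (s - 3)(s + 5).
Hence p(s) = (s - 3) (s - 2) (s + 5), with roots -5, 2, 3.
At least one eigenvalue has non-negative real part, so the system is not asymptotically stable.

-5, 2, 3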